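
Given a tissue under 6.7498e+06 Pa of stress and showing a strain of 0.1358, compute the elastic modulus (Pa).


E = stress / strain
E = 6.7498e+06 / 0.1358
E = 4.9704e+07


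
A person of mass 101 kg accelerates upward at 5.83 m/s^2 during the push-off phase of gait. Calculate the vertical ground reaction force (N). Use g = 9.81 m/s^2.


GRF = m * (g + a)
GRF = 101 * (9.81 + 5.83)
GRF = 101 * 15.6400
GRF = 1579.6400


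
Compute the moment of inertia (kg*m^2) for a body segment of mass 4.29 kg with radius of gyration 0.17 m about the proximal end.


I = m * k^2
I = 4.29 * 0.17^2
k^2 = 0.0289
I = 0.1240


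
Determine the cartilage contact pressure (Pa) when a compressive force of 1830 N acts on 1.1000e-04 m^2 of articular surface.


P = F / A
P = 1830 / 1.1000e-04
P = 1.6636e+07


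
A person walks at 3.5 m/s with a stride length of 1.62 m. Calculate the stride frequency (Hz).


f = v / stride_length
f = 3.5 / 1.62
f = 2.1605


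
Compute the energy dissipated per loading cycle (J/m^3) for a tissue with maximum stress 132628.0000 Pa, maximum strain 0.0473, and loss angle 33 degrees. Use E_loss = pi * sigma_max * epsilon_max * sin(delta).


E_loss = pi * sigma_max * epsilon_max * sin(delta)
delta = 33 deg = 0.5760 rad
sin(delta) = 0.5446
E_loss = pi * 132628.0000 * 0.0473 * 0.5446
E_loss = 10733.8371


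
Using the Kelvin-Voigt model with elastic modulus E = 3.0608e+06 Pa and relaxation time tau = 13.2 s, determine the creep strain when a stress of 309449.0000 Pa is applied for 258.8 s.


epsilon(t) = (sigma/E) * (1 - exp(-t/tau))
sigma/E = 309449.0000 / 3.0608e+06 = 0.1011
exp(-t/tau) = exp(-258.8 / 13.2) = 3.0563e-09
epsilon = 0.1011 * (1 - 3.0563e-09)
epsilon = 0.1011


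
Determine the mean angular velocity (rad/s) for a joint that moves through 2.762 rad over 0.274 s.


omega = delta_theta / delta_t
omega = 2.762 / 0.274
omega = 10.0803


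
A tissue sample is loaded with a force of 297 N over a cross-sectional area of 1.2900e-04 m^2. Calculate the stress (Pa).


stress = F / A
stress = 297 / 1.2900e-04
stress = 2.3023e+06


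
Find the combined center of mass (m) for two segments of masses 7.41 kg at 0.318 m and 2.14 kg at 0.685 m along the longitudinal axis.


COM = (m1*x1 + m2*x2) / (m1 + m2)
COM = (7.41*0.318 + 2.14*0.685) / (7.41 + 2.14)
Numerator = 3.8223
Denominator = 9.5500
COM = 0.4002


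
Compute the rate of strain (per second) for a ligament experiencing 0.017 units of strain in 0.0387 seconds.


strain_rate = delta_strain / delta_t
strain_rate = 0.017 / 0.0387
strain_rate = 0.4393


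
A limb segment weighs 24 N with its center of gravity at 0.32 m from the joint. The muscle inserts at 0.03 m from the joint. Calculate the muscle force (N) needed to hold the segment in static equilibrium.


F_muscle = W * d_load / d_muscle
F_muscle = 24 * 0.32 / 0.03
Numerator = 7.6800
F_muscle = 256.0000


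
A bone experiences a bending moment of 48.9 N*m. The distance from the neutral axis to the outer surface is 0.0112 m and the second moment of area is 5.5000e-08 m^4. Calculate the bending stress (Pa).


sigma = M * c / I
sigma = 48.9 * 0.0112 / 5.5000e-08
M * c = 0.5477
sigma = 9.9578e+06


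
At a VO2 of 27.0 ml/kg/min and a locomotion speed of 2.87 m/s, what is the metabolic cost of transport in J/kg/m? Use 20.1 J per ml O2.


Power per kg = VO2 * 20.1 / 60
Power per kg = 27.0 * 20.1 / 60 = 9.0450 W/kg
Cost = power_per_kg / speed
Cost = 9.0450 / 2.87
Cost = 3.1516


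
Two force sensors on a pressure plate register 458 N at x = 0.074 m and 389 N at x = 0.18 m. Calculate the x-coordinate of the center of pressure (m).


COP_x = (F1*x1 + F2*x2) / (F1 + F2)
COP_x = (458*0.074 + 389*0.18) / (458 + 389)
Numerator = 103.9120
Denominator = 847
COP_x = 0.1227


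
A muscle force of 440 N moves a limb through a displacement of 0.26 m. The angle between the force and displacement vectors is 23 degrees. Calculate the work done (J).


W = F * d * cos(theta)
theta = 23 deg = 0.4014 rad
cos(theta) = 0.9205
W = 440 * 0.26 * 0.9205
W = 105.3058


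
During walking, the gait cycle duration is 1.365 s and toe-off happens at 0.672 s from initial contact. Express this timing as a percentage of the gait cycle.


pct = (event_time / cycle_time) * 100
pct = (0.672 / 1.365) * 100
ratio = 0.4923
pct = 49.2308


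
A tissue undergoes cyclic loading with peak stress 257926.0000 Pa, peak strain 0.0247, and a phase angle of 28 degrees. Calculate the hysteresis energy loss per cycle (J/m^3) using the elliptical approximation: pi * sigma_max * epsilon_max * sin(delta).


E_loss = pi * sigma_max * epsilon_max * sin(delta)
delta = 28 deg = 0.4887 rad
sin(delta) = 0.4695
E_loss = pi * 257926.0000 * 0.0247 * 0.4695
E_loss = 9396.1781


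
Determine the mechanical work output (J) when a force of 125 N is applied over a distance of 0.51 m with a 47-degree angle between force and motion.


W = F * d * cos(theta)
theta = 47 deg = 0.8203 rad
cos(theta) = 0.6820
W = 125 * 0.51 * 0.6820
W = 43.4774


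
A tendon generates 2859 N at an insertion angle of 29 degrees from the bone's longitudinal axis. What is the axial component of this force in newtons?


F_eff = F_tendon * cos(theta)
theta = 29 deg = 0.5061 rad
cos(theta) = 0.8746
F_eff = 2859 * 0.8746
F_eff = 2500.5377


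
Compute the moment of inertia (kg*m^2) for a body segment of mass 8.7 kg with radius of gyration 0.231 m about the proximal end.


I = m * k^2
I = 8.7 * 0.231^2
k^2 = 0.0534
I = 0.4642


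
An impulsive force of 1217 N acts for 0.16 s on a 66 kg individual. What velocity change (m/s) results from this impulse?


J = F * dt = 1217 * 0.16 = 194.7200 N*s
delta_v = J / m
delta_v = 194.7200 / 66
delta_v = 2.9503


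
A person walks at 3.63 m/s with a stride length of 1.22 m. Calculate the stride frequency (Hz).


f = v / stride_length
f = 3.63 / 1.22
f = 2.9754


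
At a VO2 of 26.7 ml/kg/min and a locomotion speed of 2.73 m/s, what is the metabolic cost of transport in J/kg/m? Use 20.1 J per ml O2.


Power per kg = VO2 * 20.1 / 60
Power per kg = 26.7 * 20.1 / 60 = 8.9445 W/kg
Cost = power_per_kg / speed
Cost = 8.9445 / 2.73
Cost = 3.2764


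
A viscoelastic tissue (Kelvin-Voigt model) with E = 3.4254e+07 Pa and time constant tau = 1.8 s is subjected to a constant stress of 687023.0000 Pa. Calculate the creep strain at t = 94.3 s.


epsilon(t) = (sigma/E) * (1 - exp(-t/tau))
sigma/E = 687023.0000 / 3.4254e+07 = 0.0201
exp(-t/tau) = exp(-94.3 / 1.8) = 1.7693e-23
epsilon = 0.0201 * (1 - 1.7693e-23)
epsilon = 0.0201


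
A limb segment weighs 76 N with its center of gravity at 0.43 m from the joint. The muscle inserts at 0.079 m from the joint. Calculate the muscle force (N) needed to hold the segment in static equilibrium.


F_muscle = W * d_load / d_muscle
F_muscle = 76 * 0.43 / 0.079
Numerator = 32.6800
F_muscle = 413.6709


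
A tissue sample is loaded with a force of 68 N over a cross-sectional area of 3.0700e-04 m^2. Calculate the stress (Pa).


stress = F / A
stress = 68 / 3.0700e-04
stress = 221498.3713


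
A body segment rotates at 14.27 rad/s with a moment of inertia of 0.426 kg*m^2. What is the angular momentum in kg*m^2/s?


L = I * omega
L = 0.426 * 14.27
L = 6.0790


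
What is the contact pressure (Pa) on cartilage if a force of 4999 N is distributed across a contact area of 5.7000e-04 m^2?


P = F / A
P = 4999 / 5.7000e-04
P = 8.7702e+06


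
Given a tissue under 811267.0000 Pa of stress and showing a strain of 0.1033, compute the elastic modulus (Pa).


E = stress / strain
E = 811267.0000 / 0.1033
E = 7.8535e+06


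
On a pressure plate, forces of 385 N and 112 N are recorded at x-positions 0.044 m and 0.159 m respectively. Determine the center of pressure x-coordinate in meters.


COP_x = (F1*x1 + F2*x2) / (F1 + F2)
COP_x = (385*0.044 + 112*0.159) / (385 + 112)
Numerator = 34.7480
Denominator = 497
COP_x = 0.0699


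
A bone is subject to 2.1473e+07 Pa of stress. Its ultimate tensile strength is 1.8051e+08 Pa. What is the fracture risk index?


FRI = applied / ultimate
FRI = 2.1473e+07 / 1.8051e+08
FRI = 0.1190


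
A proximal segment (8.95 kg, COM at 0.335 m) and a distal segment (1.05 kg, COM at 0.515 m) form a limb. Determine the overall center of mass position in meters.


COM = (m1*x1 + m2*x2) / (m1 + m2)
COM = (8.95*0.335 + 1.05*0.515) / (8.95 + 1.05)
Numerator = 3.5390
Denominator = 10.0000
COM = 0.3539


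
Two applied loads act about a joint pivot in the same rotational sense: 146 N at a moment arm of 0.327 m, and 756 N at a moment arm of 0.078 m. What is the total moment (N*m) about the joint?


M = F1 * d1 + F2 * d2
M = 146 * 0.327 + 756 * 0.078
M = 47.7420 + 58.9680
M = 106.7100


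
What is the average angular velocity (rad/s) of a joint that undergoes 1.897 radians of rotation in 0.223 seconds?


omega = delta_theta / delta_t
omega = 1.897 / 0.223
omega = 8.5067


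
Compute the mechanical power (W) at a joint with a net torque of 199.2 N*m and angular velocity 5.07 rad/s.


P = M * omega
P = 199.2 * 5.07
P = 1009.9440


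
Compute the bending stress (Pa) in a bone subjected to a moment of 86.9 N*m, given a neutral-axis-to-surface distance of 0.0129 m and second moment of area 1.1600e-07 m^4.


sigma = M * c / I
sigma = 86.9 * 0.0129 / 1.1600e-07
M * c = 1.1210
sigma = 9.6639e+06


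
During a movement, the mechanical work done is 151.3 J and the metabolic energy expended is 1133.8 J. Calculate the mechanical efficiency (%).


eta = (W_mech / E_meta) * 100
eta = (151.3 / 1133.8) * 100
ratio = 0.1334
eta = 13.3445


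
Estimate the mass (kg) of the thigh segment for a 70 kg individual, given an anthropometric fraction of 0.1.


m_segment = body_mass * fraction
m_segment = 70 * 0.1
m_segment = 7.0000


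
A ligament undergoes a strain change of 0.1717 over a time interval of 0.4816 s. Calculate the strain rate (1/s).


strain_rate = delta_strain / delta_t
strain_rate = 0.1717 / 0.4816
strain_rate = 0.3565


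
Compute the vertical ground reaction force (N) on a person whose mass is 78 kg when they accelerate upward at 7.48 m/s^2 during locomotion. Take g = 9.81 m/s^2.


GRF = m * (g + a)
GRF = 78 * (9.81 + 7.48)
GRF = 78 * 17.2900
GRF = 1348.6200


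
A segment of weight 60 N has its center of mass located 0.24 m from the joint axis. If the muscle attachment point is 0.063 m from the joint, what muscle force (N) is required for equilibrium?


F_muscle = W * d_load / d_muscle
F_muscle = 60 * 0.24 / 0.063
Numerator = 14.4000
F_muscle = 228.5714


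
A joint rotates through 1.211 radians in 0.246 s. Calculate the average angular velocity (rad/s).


omega = delta_theta / delta_t
omega = 1.211 / 0.246
omega = 4.9228


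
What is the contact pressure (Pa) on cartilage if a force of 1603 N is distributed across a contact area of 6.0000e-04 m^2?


P = F / A
P = 1603 / 6.0000e-04
P = 2.6717e+06


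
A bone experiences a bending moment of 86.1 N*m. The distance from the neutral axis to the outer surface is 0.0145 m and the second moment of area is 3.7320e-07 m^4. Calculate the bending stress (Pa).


sigma = M * c / I
sigma = 86.1 * 0.0145 / 3.7320e-07
M * c = 1.2485
sigma = 3.3453e+06


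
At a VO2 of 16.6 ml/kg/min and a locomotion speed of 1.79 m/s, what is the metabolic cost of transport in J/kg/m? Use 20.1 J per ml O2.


Power per kg = VO2 * 20.1 / 60
Power per kg = 16.6 * 20.1 / 60 = 5.5610 W/kg
Cost = power_per_kg / speed
Cost = 5.5610 / 1.79
Cost = 3.1067


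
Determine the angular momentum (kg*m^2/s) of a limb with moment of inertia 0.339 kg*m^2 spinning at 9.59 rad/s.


L = I * omega
L = 0.339 * 9.59
L = 3.2510


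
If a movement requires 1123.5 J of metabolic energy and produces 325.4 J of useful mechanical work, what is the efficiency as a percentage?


eta = (W_mech / E_meta) * 100
eta = (325.4 / 1123.5) * 100
ratio = 0.2896
eta = 28.9631


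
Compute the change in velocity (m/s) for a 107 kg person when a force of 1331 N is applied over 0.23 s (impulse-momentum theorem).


J = F * dt = 1331 * 0.23 = 306.1300 N*s
delta_v = J / m
delta_v = 306.1300 / 107
delta_v = 2.8610


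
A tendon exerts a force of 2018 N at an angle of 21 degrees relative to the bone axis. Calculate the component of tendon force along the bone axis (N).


F_eff = F_tendon * cos(theta)
theta = 21 deg = 0.3665 rad
cos(theta) = 0.9336
F_eff = 2018 * 0.9336
F_eff = 1883.9653


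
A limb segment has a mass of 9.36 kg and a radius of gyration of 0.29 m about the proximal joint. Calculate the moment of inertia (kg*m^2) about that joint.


I = m * k^2
I = 9.36 * 0.29^2
k^2 = 0.0841
I = 0.7872


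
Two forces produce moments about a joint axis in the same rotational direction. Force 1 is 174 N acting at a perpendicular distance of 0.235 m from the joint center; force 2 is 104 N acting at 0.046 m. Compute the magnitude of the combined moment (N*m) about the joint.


M = F1 * d1 + F2 * d2
M = 174 * 0.235 + 104 * 0.046
M = 40.8900 + 4.7840
M = 45.6740


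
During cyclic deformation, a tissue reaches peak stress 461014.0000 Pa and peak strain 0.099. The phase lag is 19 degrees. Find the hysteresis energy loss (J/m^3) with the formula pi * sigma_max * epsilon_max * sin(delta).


E_loss = pi * sigma_max * epsilon_max * sin(delta)
delta = 19 deg = 0.3316 rad
sin(delta) = 0.3256
E_loss = pi * 461014.0000 * 0.099 * 0.3256
E_loss = 46681.1019


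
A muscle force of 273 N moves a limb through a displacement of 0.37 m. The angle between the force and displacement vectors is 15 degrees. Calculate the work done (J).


W = F * d * cos(theta)
theta = 15 deg = 0.2618 rad
cos(theta) = 0.9659
W = 273 * 0.37 * 0.9659
W = 97.5682


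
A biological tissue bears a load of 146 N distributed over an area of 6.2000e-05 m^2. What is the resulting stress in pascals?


stress = F / A
stress = 146 / 6.2000e-05
stress = 2.3548e+06


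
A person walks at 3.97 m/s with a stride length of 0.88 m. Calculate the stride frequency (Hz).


f = v / stride_length
f = 3.97 / 0.88
f = 4.5114


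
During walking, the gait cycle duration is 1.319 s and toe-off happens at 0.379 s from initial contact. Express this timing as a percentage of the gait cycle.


pct = (event_time / cycle_time) * 100
pct = (0.379 / 1.319) * 100
ratio = 0.2873
pct = 28.7339


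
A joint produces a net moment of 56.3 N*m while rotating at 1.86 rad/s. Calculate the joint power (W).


P = M * omega
P = 56.3 * 1.86
P = 104.7180


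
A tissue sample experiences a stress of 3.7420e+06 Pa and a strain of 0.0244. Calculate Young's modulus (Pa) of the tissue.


E = stress / strain
E = 3.7420e+06 / 0.0244
E = 1.5336e+08


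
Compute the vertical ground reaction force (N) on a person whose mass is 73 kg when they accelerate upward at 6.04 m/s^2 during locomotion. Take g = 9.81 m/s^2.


GRF = m * (g + a)
GRF = 73 * (9.81 + 6.04)
GRF = 73 * 15.8500
GRF = 1157.0500


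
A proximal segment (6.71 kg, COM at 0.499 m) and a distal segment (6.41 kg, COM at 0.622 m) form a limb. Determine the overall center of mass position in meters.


COM = (m1*x1 + m2*x2) / (m1 + m2)
COM = (6.71*0.499 + 6.41*0.622) / (6.71 + 6.41)
Numerator = 7.3353
Denominator = 13.1200
COM = 0.5591


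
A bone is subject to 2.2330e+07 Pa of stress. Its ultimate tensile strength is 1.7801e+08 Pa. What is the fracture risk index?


FRI = applied / ultimate
FRI = 2.2330e+07 / 1.7801e+08
FRI = 0.1254


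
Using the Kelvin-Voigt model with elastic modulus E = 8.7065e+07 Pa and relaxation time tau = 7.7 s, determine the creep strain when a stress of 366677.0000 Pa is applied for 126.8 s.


epsilon(t) = (sigma/E) * (1 - exp(-t/tau))
sigma/E = 366677.0000 / 8.7065e+07 = 0.0042
exp(-t/tau) = exp(-126.8 / 7.7) = 7.0509e-08
epsilon = 0.0042 * (1 - 7.0509e-08)
epsilon = 0.0042


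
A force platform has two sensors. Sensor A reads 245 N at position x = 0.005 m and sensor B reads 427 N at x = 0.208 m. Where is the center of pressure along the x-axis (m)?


COP_x = (F1*x1 + F2*x2) / (F1 + F2)
COP_x = (245*0.005 + 427*0.208) / (245 + 427)
Numerator = 90.0410
Denominator = 672
COP_x = 0.1340


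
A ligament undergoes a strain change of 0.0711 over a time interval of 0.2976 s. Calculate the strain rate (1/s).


strain_rate = delta_strain / delta_t
strain_rate = 0.0711 / 0.2976
strain_rate = 0.2389


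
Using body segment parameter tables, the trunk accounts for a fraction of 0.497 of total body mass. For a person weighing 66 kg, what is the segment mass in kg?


m_segment = body_mass * fraction
m_segment = 66 * 0.497
m_segment = 32.8020


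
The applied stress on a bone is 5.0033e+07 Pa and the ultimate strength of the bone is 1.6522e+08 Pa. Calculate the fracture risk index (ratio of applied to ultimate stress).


FRI = applied / ultimate
FRI = 5.0033e+07 / 1.6522e+08
FRI = 0.3028


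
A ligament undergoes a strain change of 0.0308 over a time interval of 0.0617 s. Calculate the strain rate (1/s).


strain_rate = delta_strain / delta_t
strain_rate = 0.0308 / 0.0617
strain_rate = 0.4992


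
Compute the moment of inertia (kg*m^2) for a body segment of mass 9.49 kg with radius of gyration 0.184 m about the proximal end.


I = m * k^2
I = 9.49 * 0.184^2
k^2 = 0.0339
I = 0.3213


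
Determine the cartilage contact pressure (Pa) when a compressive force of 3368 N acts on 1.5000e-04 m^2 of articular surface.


P = F / A
P = 3368 / 1.5000e-04
P = 2.2453e+07


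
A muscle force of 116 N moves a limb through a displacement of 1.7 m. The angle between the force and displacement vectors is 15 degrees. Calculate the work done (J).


W = F * d * cos(theta)
theta = 15 deg = 0.2618 rad
cos(theta) = 0.9659
W = 116 * 1.7 * 0.9659
W = 190.4806


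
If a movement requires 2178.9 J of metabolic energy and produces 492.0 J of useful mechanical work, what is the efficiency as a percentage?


eta = (W_mech / E_meta) * 100
eta = (492.0 / 2178.9) * 100
ratio = 0.2258
eta = 22.5802


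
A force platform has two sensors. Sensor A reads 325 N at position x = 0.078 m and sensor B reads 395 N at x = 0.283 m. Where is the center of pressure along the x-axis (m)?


COP_x = (F1*x1 + F2*x2) / (F1 + F2)
COP_x = (325*0.078 + 395*0.283) / (325 + 395)
Numerator = 137.1350
Denominator = 720
COP_x = 0.1905


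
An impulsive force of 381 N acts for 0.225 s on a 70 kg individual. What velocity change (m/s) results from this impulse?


J = F * dt = 381 * 0.225 = 85.7250 N*s
delta_v = J / m
delta_v = 85.7250 / 70
delta_v = 1.2246


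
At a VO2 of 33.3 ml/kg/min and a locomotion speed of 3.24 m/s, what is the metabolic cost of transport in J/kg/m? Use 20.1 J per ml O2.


Power per kg = VO2 * 20.1 / 60
Power per kg = 33.3 * 20.1 / 60 = 11.1555 W/kg
Cost = power_per_kg / speed
Cost = 11.1555 / 3.24
Cost = 3.4431


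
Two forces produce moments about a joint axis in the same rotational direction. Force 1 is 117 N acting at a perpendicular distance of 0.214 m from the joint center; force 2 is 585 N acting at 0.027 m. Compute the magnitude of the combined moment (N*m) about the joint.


M = F1 * d1 + F2 * d2
M = 117 * 0.214 + 585 * 0.027
M = 25.0380 + 15.7950
M = 40.8330


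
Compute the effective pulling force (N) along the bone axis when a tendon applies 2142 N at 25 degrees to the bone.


F_eff = F_tendon * cos(theta)
theta = 25 deg = 0.4363 rad
cos(theta) = 0.9063
F_eff = 2142 * 0.9063
F_eff = 1941.3113


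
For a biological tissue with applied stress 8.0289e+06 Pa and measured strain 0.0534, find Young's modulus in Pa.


E = stress / strain
E = 8.0289e+06 / 0.0534
E = 1.5035e+08


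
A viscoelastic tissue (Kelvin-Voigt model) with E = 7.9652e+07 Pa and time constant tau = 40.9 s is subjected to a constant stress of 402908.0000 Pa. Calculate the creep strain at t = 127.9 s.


epsilon(t) = (sigma/E) * (1 - exp(-t/tau))
sigma/E = 402908.0000 / 7.9652e+07 = 0.0051
exp(-t/tau) = exp(-127.9 / 40.9) = 0.0438
epsilon = 0.0051 * (1 - 0.0438)
epsilon = 0.0048


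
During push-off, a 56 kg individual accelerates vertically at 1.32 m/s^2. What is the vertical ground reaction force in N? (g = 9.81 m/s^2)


GRF = m * (g + a)
GRF = 56 * (9.81 + 1.32)
GRF = 56 * 11.1300
GRF = 623.2800


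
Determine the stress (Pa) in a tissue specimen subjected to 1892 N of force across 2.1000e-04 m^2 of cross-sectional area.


stress = F / A
stress = 1892 / 2.1000e-04
stress = 9.0095e+06


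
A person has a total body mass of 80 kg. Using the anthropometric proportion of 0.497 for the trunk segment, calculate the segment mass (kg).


m_segment = body_mass * fraction
m_segment = 80 * 0.497
m_segment = 39.7600


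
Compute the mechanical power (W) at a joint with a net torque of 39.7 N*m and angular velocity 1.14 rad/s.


P = M * omega
P = 39.7 * 1.14
P = 45.2580


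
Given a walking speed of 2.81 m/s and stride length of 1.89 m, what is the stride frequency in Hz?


f = v / stride_length
f = 2.81 / 1.89
f = 1.4868


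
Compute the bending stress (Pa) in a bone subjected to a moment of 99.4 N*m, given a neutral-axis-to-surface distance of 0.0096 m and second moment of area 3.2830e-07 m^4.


sigma = M * c / I
sigma = 99.4 * 0.0096 / 3.2830e-07
M * c = 0.9542
sigma = 2.9066e+06


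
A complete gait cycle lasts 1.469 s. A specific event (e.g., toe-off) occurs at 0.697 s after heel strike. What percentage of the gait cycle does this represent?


pct = (event_time / cycle_time) * 100
pct = (0.697 / 1.469) * 100
ratio = 0.4745
pct = 47.4472


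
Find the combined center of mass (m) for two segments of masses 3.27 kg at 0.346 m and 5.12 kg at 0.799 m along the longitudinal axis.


COM = (m1*x1 + m2*x2) / (m1 + m2)
COM = (3.27*0.346 + 5.12*0.799) / (3.27 + 5.12)
Numerator = 5.2223
Denominator = 8.3900
COM = 0.6224


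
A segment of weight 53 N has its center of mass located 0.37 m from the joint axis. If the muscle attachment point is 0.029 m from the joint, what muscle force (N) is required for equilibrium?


F_muscle = W * d_load / d_muscle
F_muscle = 53 * 0.37 / 0.029
Numerator = 19.6100
F_muscle = 676.2069


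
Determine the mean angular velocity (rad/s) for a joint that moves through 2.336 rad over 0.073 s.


omega = delta_theta / delta_t
omega = 2.336 / 0.073
omega = 32.0000


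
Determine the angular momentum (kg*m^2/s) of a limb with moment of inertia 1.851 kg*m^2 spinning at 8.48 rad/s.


L = I * omega
L = 1.851 * 8.48
L = 15.6965


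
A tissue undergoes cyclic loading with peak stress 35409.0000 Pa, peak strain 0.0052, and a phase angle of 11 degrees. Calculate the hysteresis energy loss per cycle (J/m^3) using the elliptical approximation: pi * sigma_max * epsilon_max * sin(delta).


E_loss = pi * sigma_max * epsilon_max * sin(delta)
delta = 11 deg = 0.1920 rad
sin(delta) = 0.1908
E_loss = pi * 35409.0000 * 0.0052 * 0.1908
E_loss = 110.3737


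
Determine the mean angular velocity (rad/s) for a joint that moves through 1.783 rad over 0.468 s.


omega = delta_theta / delta_t
omega = 1.783 / 0.468
omega = 3.8098


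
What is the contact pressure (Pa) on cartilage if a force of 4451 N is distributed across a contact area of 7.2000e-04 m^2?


P = F / A
P = 4451 / 7.2000e-04
P = 6.1819e+06


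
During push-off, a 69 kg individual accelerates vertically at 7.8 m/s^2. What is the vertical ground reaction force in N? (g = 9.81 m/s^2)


GRF = m * (g + a)
GRF = 69 * (9.81 + 7.8)
GRF = 69 * 17.6100
GRF = 1215.0900


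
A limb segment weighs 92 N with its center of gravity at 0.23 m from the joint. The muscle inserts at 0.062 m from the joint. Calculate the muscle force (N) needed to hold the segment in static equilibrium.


F_muscle = W * d_load / d_muscle
F_muscle = 92 * 0.23 / 0.062
Numerator = 21.1600
F_muscle = 341.2903


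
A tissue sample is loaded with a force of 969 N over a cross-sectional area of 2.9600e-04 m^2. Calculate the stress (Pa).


stress = F / A
stress = 969 / 2.9600e-04
stress = 3.2736e+06


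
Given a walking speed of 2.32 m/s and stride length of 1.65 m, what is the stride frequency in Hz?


f = v / stride_length
f = 2.32 / 1.65
f = 1.4061


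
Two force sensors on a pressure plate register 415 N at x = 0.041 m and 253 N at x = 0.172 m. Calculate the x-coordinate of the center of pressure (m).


COP_x = (F1*x1 + F2*x2) / (F1 + F2)
COP_x = (415*0.041 + 253*0.172) / (415 + 253)
Numerator = 60.5310
Denominator = 668
COP_x = 0.0906


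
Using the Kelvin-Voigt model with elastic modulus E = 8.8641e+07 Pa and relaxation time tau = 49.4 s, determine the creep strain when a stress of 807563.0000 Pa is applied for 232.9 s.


epsilon(t) = (sigma/E) * (1 - exp(-t/tau))
sigma/E = 807563.0000 / 8.8641e+07 = 0.0091
exp(-t/tau) = exp(-232.9 / 49.4) = 0.0090
epsilon = 0.0091 * (1 - 0.0090)
epsilon = 0.0090


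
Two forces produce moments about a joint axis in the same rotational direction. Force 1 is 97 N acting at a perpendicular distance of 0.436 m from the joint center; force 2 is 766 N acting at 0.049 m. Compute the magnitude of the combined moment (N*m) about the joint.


M = F1 * d1 + F2 * d2
M = 97 * 0.436 + 766 * 0.049
M = 42.2920 + 37.5340
M = 79.8260


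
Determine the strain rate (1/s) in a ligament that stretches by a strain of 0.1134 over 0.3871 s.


strain_rate = delta_strain / delta_t
strain_rate = 0.1134 / 0.3871
strain_rate = 0.2929


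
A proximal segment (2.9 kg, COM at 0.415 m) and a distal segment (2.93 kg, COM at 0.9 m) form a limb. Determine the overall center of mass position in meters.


COM = (m1*x1 + m2*x2) / (m1 + m2)
COM = (2.9*0.415 + 2.93*0.9) / (2.9 + 2.93)
Numerator = 3.8405
Denominator = 5.8300
COM = 0.6587


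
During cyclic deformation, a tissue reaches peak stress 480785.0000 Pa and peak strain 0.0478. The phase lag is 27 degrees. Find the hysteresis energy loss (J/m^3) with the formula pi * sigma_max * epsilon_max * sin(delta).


E_loss = pi * sigma_max * epsilon_max * sin(delta)
delta = 27 deg = 0.4712 rad
sin(delta) = 0.4540
E_loss = pi * 480785.0000 * 0.0478 * 0.4540
E_loss = 32777.4712


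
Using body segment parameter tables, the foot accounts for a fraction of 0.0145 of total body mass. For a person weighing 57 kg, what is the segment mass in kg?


m_segment = body_mass * fraction
m_segment = 57 * 0.0145
m_segment = 0.8265


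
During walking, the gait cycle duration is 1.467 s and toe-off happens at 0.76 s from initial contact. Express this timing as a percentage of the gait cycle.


pct = (event_time / cycle_time) * 100
pct = (0.76 / 1.467) * 100
ratio = 0.5181
pct = 51.8064


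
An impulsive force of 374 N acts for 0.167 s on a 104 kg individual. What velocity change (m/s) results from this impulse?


J = F * dt = 374 * 0.167 = 62.4580 N*s
delta_v = J / m
delta_v = 62.4580 / 104
delta_v = 0.6006


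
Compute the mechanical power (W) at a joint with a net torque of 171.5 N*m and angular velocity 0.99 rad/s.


P = M * omega
P = 171.5 * 0.99
P = 169.7850


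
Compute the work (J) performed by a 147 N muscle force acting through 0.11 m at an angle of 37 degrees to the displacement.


W = F * d * cos(theta)
theta = 37 deg = 0.6458 rad
cos(theta) = 0.7986
W = 147 * 0.11 * 0.7986
W = 12.9139


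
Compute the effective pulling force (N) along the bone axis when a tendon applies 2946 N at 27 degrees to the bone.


F_eff = F_tendon * cos(theta)
theta = 27 deg = 0.4712 rad
cos(theta) = 0.8910
F_eff = 2946 * 0.8910
F_eff = 2624.9052


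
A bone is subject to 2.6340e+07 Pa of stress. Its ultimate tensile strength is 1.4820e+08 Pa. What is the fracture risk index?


FRI = applied / ultimate
FRI = 2.6340e+07 / 1.4820e+08
FRI = 0.1777


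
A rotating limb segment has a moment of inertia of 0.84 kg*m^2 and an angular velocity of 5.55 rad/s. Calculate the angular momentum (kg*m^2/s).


L = I * omega
L = 0.84 * 5.55
L = 4.6620


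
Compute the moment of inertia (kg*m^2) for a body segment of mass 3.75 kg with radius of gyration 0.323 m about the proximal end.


I = m * k^2
I = 3.75 * 0.323^2
k^2 = 0.1043
I = 0.3912


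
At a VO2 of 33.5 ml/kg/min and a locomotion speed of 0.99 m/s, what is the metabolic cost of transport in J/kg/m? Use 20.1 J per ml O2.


Power per kg = VO2 * 20.1 / 60
Power per kg = 33.5 * 20.1 / 60 = 11.2225 W/kg
Cost = power_per_kg / speed
Cost = 11.2225 / 0.99
Cost = 11.3359


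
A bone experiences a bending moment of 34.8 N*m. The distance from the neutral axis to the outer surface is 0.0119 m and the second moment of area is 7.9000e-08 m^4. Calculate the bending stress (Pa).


sigma = M * c / I
sigma = 34.8 * 0.0119 / 7.9000e-08
M * c = 0.4141
sigma = 5.2420e+06


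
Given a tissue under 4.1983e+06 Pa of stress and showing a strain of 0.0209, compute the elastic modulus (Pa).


E = stress / strain
E = 4.1983e+06 / 0.0209
E = 2.0088e+08


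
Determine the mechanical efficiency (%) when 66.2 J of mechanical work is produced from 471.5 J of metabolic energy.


eta = (W_mech / E_meta) * 100
eta = (66.2 / 471.5) * 100
ratio = 0.1404
eta = 14.0403


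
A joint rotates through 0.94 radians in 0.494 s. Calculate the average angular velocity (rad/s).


omega = delta_theta / delta_t
omega = 0.94 / 0.494
omega = 1.9028


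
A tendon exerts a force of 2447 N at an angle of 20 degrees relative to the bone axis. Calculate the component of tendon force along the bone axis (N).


F_eff = F_tendon * cos(theta)
theta = 20 deg = 0.3491 rad
cos(theta) = 0.9397
F_eff = 2447 * 0.9397
F_eff = 2299.4278


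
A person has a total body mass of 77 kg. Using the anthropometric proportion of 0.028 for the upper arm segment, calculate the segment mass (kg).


m_segment = body_mass * fraction
m_segment = 77 * 0.028
m_segment = 2.1560


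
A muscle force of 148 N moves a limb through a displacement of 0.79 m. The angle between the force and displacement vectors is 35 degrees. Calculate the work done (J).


W = F * d * cos(theta)
theta = 35 deg = 0.6109 rad
cos(theta) = 0.8192
W = 148 * 0.79 * 0.8192
W = 95.7753


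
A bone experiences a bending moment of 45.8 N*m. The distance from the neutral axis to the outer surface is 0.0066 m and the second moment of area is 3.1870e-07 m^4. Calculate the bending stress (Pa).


sigma = M * c / I
sigma = 45.8 * 0.0066 / 3.1870e-07
M * c = 0.3023
sigma = 948478.1927


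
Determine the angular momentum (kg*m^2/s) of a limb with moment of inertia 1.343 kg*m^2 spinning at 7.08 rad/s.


L = I * omega
L = 1.343 * 7.08
L = 9.5084


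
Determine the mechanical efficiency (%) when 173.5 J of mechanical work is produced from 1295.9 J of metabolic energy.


eta = (W_mech / E_meta) * 100
eta = (173.5 / 1295.9) * 100
ratio = 0.1339
eta = 13.3884


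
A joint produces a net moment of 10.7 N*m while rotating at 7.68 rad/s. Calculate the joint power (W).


P = M * omega
P = 10.7 * 7.68
P = 82.1760


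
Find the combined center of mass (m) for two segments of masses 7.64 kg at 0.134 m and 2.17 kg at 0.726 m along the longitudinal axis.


COM = (m1*x1 + m2*x2) / (m1 + m2)
COM = (7.64*0.134 + 2.17*0.726) / (7.64 + 2.17)
Numerator = 2.5992
Denominator = 9.8100
COM = 0.2650


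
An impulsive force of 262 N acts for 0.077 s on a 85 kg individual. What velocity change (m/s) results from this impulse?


J = F * dt = 262 * 0.077 = 20.1740 N*s
delta_v = J / m
delta_v = 20.1740 / 85
delta_v = 0.2373


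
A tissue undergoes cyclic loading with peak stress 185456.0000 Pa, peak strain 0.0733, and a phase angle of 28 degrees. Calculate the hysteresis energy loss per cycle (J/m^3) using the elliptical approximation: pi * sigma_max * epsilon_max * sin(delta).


E_loss = pi * sigma_max * epsilon_max * sin(delta)
delta = 28 deg = 0.4887 rad
sin(delta) = 0.4695
E_loss = pi * 185456.0000 * 0.0733 * 0.4695
E_loss = 20049.5222


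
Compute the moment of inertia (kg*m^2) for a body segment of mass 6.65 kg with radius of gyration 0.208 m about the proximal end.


I = m * k^2
I = 6.65 * 0.208^2
k^2 = 0.0433
I = 0.2877


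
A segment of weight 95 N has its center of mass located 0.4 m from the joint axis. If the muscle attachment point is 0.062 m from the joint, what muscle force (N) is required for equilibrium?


F_muscle = W * d_load / d_muscle
F_muscle = 95 * 0.4 / 0.062
Numerator = 38.0000
F_muscle = 612.9032


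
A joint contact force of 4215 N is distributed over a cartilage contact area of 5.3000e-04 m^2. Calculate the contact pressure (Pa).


P = F / A
P = 4215 / 5.3000e-04
P = 7.9528e+06


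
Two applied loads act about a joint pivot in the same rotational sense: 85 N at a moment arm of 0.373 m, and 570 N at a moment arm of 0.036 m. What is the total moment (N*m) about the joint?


M = F1 * d1 + F2 * d2
M = 85 * 0.373 + 570 * 0.036
M = 31.7050 + 20.5200
M = 52.2250


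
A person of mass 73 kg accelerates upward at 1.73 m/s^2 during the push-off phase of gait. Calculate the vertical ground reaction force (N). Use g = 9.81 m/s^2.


GRF = m * (g + a)
GRF = 73 * (9.81 + 1.73)
GRF = 73 * 11.5400
GRF = 842.4200


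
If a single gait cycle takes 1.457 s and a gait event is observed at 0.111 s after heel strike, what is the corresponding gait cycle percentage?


pct = (event_time / cycle_time) * 100
pct = (0.111 / 1.457) * 100
ratio = 0.0762
pct = 7.6184


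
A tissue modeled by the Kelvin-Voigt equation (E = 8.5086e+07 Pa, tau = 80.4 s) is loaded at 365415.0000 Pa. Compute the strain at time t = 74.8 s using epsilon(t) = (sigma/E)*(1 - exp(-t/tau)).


epsilon(t) = (sigma/E) * (1 - exp(-t/tau))
sigma/E = 365415.0000 / 8.5086e+07 = 0.0043
exp(-t/tau) = exp(-74.8 / 80.4) = 0.3944
epsilon = 0.0043 * (1 - 0.3944)
epsilon = 0.0026


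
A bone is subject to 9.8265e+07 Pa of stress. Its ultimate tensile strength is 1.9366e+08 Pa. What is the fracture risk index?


FRI = applied / ultimate
FRI = 9.8265e+07 / 1.9366e+08
FRI = 0.5074


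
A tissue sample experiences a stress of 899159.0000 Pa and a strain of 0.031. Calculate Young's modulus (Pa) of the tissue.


E = stress / strain
E = 899159.0000 / 0.031
E = 2.9005e+07


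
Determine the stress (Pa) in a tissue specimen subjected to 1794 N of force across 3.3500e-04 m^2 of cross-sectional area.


stress = F / A
stress = 1794 / 3.3500e-04
stress = 5.3552e+06


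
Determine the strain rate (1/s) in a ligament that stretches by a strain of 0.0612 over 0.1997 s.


strain_rate = delta_strain / delta_t
strain_rate = 0.0612 / 0.1997
strain_rate = 0.3065


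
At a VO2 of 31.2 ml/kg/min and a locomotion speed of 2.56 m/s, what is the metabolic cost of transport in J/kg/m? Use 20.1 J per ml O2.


Power per kg = VO2 * 20.1 / 60
Power per kg = 31.2 * 20.1 / 60 = 10.4520 W/kg
Cost = power_per_kg / speed
Cost = 10.4520 / 2.56
Cost = 4.0828


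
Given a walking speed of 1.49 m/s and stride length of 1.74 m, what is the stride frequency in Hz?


f = v / stride_length
f = 1.49 / 1.74
f = 0.8563


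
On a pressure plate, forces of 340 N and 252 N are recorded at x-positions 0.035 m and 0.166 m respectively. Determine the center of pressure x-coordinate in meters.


COP_x = (F1*x1 + F2*x2) / (F1 + F2)
COP_x = (340*0.035 + 252*0.166) / (340 + 252)
Numerator = 53.7320
Denominator = 592
COP_x = 0.0908


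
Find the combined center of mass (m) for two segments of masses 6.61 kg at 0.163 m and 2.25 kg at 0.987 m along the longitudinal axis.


COM = (m1*x1 + m2*x2) / (m1 + m2)
COM = (6.61*0.163 + 2.25*0.987) / (6.61 + 2.25)
Numerator = 3.2982
Denominator = 8.8600
COM = 0.3723


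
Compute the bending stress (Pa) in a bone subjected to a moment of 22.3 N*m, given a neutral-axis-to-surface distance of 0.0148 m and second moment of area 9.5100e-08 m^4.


sigma = M * c / I
sigma = 22.3 * 0.0148 / 9.5100e-08
M * c = 0.3300
sigma = 3.4705e+06


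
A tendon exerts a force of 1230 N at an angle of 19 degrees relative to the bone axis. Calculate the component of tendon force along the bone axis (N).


F_eff = F_tendon * cos(theta)
theta = 19 deg = 0.3316 rad
cos(theta) = 0.9455
F_eff = 1230 * 0.9455
F_eff = 1162.9878


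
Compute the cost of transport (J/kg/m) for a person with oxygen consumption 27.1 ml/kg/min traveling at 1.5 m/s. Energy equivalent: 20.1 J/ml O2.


Power per kg = VO2 * 20.1 / 60
Power per kg = 27.1 * 20.1 / 60 = 9.0785 W/kg
Cost = power_per_kg / speed
Cost = 9.0785 / 1.5
Cost = 6.0523


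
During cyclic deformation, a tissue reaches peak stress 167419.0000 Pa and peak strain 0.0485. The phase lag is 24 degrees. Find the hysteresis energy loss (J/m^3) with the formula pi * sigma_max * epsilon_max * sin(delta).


E_loss = pi * sigma_max * epsilon_max * sin(delta)
delta = 24 deg = 0.4189 rad
sin(delta) = 0.4067
E_loss = pi * 167419.0000 * 0.0485 * 0.4067
E_loss = 10375.5148


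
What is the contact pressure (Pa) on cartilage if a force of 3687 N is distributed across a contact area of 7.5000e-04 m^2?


P = F / A
P = 3687 / 7.5000e-04
P = 4.9160e+06


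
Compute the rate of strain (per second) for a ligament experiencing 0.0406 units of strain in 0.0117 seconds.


strain_rate = delta_strain / delta_t
strain_rate = 0.0406 / 0.0117
strain_rate = 3.4701


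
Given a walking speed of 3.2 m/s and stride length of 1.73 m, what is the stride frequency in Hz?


f = v / stride_length
f = 3.2 / 1.73
f = 1.8497


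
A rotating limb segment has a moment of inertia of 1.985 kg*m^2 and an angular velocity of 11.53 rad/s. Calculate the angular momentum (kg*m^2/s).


L = I * omega
L = 1.985 * 11.53
L = 22.8870


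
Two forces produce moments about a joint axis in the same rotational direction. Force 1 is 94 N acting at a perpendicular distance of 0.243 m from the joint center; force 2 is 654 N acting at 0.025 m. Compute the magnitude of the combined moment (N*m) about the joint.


M = F1 * d1 + F2 * d2
M = 94 * 0.243 + 654 * 0.025
M = 22.8420 + 16.3500
M = 39.1920


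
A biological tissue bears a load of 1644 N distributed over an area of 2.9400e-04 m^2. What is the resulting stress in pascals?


stress = F / A
stress = 1644 / 2.9400e-04
stress = 5.5918e+06


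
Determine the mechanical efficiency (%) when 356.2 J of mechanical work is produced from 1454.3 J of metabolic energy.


eta = (W_mech / E_meta) * 100
eta = (356.2 / 1454.3) * 100
ratio = 0.2449
eta = 24.4929


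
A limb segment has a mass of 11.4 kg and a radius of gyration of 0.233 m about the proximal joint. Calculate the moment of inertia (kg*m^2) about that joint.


I = m * k^2
I = 11.4 * 0.233^2
k^2 = 0.0543
I = 0.6189


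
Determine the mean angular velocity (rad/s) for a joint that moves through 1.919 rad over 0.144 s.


omega = delta_theta / delta_t
omega = 1.919 / 0.144
omega = 13.3264


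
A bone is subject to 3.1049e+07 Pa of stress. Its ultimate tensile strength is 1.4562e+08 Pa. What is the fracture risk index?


FRI = applied / ultimate
FRI = 3.1049e+07 / 1.4562e+08
FRI = 0.2132


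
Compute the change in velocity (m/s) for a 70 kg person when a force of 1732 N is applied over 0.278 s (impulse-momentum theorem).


J = F * dt = 1732 * 0.278 = 481.4960 N*s
delta_v = J / m
delta_v = 481.4960 / 70
delta_v = 6.8785


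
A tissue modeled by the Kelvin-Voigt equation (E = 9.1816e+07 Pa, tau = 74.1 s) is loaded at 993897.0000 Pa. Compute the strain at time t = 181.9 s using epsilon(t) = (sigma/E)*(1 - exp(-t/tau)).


epsilon(t) = (sigma/E) * (1 - exp(-t/tau))
sigma/E = 993897.0000 / 9.1816e+07 = 0.0108
exp(-t/tau) = exp(-181.9 / 74.1) = 0.0859
epsilon = 0.0108 * (1 - 0.0859)
epsilon = 0.0099


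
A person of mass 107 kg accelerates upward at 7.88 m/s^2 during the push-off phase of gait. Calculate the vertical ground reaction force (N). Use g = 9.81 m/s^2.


GRF = m * (g + a)
GRF = 107 * (9.81 + 7.88)
GRF = 107 * 17.6900
GRF = 1892.8300
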